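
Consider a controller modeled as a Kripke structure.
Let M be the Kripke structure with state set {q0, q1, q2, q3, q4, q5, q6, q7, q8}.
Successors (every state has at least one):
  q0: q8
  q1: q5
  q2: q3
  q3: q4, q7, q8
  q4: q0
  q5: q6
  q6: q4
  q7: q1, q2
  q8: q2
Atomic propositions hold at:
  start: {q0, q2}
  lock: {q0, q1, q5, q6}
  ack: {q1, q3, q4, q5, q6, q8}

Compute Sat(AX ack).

{q0, q1, q2, q5, q6}

Sat(AX ack) = {s : every successor in {q1, q3, q4, q5, q6, q8}} = {q0, q1, q2, q5, q6}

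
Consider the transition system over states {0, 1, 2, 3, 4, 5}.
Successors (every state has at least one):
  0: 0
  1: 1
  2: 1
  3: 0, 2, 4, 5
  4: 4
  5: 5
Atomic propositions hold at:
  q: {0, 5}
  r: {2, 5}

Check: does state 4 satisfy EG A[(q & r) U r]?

Sat(q & r) = {5}
A[(q & r) U r]: least fixpoint, start Z0 = Sat(r) = {2, 5}, add states in Sat(q & r) with every successor in Z. Already a fixed point.
Sat(A[(q & r) U r]) = {2, 5}
EG A[(q & r) U r]: greatest fixpoint, start Z0 = {2, 5}, keep only states in Sat with some successor in Z. Z1 = {5}; fixed.
Sat(EG A[(q & r) U r]) = {5}
4 ∉ Sat(EG A[(q & r) U r]) = {5}, so the formula does not hold at 4.

No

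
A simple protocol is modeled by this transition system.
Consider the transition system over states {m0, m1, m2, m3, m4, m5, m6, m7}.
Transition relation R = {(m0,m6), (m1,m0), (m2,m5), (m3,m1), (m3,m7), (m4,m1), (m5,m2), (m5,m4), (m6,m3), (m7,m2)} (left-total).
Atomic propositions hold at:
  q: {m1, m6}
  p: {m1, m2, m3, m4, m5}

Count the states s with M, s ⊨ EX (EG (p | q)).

Sat(p | q) = {m1, m2, m3, m4, m5, m6}
EG (p | q): greatest fixpoint, start Z0 = {m1, m2, m3, m4, m5, m6}, keep only states in Sat with some successor in Z. Z1 = {m2, m3, m4, m5, m6}; Z2 = {m2, m5, m6}; Z3 = {m2, m5}; fixed.
Sat(EG (p | q)) = {m2, m5}
Sat(EX (EG (p | q))) = {s : some successor in {m2, m5}} = {m2, m5, m7}
|Sat(EX (EG (p | q)))| = |{m2, m5, m7}| = 3.

3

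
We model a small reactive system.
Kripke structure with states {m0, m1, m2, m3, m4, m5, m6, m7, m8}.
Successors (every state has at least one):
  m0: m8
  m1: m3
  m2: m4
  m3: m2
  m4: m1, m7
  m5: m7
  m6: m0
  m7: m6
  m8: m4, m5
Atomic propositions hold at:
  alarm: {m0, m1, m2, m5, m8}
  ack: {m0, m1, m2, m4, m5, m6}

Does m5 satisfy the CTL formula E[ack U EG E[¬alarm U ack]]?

No

Sat(¬alarm) = {m3, m4, m6, m7}
E[¬alarm U ack]: least fixpoint, start Z0 = Sat(ack) = {m0, m1, m2, m4, m5, m6}, add states in Sat(¬alarm) with some successor in Z. Z1 = {m0, m1, m2, m3, m4, m5, m6, m7}; fixed.
Sat(E[¬alarm U ack]) = {m0, m1, m2, m3, m4, m5, m6, m7}
EG E[¬alarm U ack]: greatest fixpoint, start Z0 = {m0, m1, m2, m3, m4, m5, m6, m7}, keep only states in Sat with some successor in Z. Z1 = {m1, m2, m3, m4, m5, m6, m7}; Z2 = {m1, m2, m3, m4, m5, m7}; Z3 = {m1, m2, m3, m4, m5}; Z4 = {m1, m2, m3, m4}; fixed.
Sat(EG E[¬alarm U ack]) = {m1, m2, m3, m4}
E[ack U EG E[¬alarm U ack]]: least fixpoint, start Z0 = Sat(EG E[¬alarm U ack]) = {m1, m2, m3, m4}, add states in Sat(ack) with some successor in Z. Already a fixed point.
Sat(E[ack U EG E[¬alarm U ack]]) = {m1, m2, m3, m4}
m5 ∉ Sat(E[ack U EG E[¬alarm U ack]]) = {m1, m2, m3, m4}, so the formula does not hold at m5.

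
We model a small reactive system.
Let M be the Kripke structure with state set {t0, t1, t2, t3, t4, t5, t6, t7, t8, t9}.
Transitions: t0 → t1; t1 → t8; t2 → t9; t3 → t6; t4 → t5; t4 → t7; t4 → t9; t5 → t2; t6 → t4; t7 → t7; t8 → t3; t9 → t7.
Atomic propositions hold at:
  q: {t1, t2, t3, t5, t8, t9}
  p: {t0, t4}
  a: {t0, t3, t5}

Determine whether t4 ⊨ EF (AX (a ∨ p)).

No

Sat(a ∨ p) = {t0, t3, t4, t5}
Sat(AX (a ∨ p)) = {s : every successor in {t0, t3, t4, t5}} = {t6, t8}
EF (AX (a ∨ p)): least fixpoint, start Z0 = {t6, t8}, add states with some successor in Z. Z1 = {t1, t3, t6, t8}; Z2 = {t0, t1, t3, t6, t8}; fixed.
Sat(EF (AX (a ∨ p))) = {t0, t1, t3, t6, t8}
t4 ∉ Sat(EF (AX (a ∨ p))) = {t0, t1, t3, t6, t8}, so the formula does not hold at t4.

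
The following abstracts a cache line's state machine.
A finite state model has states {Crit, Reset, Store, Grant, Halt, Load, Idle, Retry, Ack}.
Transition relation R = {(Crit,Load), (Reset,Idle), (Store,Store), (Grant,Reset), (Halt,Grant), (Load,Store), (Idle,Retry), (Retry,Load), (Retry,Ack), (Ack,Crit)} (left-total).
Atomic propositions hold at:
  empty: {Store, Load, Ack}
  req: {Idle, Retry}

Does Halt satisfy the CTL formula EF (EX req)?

Yes

Sat(EX req) = {s : some successor in {Idle, Retry}} = {Reset, Idle}
EF (EX req): least fixpoint, start Z0 = {Reset, Idle}, add states with some successor in Z. Z1 = {Reset, Grant, Idle}; Z2 = {Reset, Grant, Halt, Idle}; fixed.
Sat(EF (EX req)) = {Reset, Grant, Halt, Idle}
Halt ∈ Sat(EF (EX req)) = {Reset, Grant, Halt, Idle}, so the formula holds at Halt.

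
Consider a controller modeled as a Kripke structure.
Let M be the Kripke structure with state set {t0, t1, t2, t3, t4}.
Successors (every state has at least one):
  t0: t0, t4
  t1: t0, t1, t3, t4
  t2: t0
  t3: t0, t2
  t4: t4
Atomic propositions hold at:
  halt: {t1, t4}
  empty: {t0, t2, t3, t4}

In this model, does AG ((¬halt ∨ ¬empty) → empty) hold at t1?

No

Sat(¬halt) = {t0, t2, t3}
Sat(¬empty) = {t1}
Sat(¬halt ∨ ¬empty) = {t0, t1, t2, t3}
Sat((¬halt ∨ ¬empty) → empty) = {t0, t2, t3, t4}
AG ((¬halt ∨ ¬empty) → empty): greatest fixpoint, start Z0 = {t0, t2, t3, t4}, keep only states in Sat with every successor in Z. Already a fixed point.
Sat(AG ((¬halt ∨ ¬empty) → empty)) = {t0, t2, t3, t4}
t1 ∉ Sat(AG ((¬halt ∨ ¬empty) → empty)) = {t0, t2, t3, t4}, so the formula does not hold at t1.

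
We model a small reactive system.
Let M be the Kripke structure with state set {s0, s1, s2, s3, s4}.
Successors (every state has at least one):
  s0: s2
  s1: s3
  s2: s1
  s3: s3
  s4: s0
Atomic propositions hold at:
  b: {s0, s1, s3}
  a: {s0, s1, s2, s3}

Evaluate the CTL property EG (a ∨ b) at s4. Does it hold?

No

Sat(a ∨ b) = {s0, s1, s2, s3}
EG (a ∨ b): greatest fixpoint, start Z0 = {s0, s1, s2, s3}, keep only states in Sat with some successor in Z. Already a fixed point.
Sat(EG (a ∨ b)) = {s0, s1, s2, s3}
s4 ∉ Sat(EG (a ∨ b)) = {s0, s1, s2, s3}, so the formula does not hold at s4.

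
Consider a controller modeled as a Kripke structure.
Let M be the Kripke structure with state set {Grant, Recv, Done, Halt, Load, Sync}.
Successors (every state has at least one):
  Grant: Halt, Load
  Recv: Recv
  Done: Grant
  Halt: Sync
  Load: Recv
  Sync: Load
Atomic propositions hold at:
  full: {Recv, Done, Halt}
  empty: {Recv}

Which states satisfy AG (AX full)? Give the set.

Sat(AX full) = {s : every successor in {Recv, Done, Halt}} = {Recv, Load}
AG (AX full): greatest fixpoint, start Z0 = {Recv, Load}, keep only states in Sat with every successor in Z. Already a fixed point.
Sat(AG (AX full)) = {Recv, Load}

{Recv, Load}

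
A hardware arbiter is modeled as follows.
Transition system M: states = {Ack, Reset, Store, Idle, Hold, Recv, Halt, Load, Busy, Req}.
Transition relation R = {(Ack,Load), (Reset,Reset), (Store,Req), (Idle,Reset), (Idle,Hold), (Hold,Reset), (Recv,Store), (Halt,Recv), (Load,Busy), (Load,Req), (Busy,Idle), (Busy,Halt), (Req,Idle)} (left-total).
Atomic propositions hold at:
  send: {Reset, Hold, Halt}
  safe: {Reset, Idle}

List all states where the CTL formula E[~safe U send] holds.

{Ack, Reset, Hold, Halt, Load, Busy}

Sat(~safe) = {Ack, Store, Hold, Recv, Halt, Load, Busy, Req}
E[~safe U send]: least fixpoint, start Z0 = Sat(send) = {Reset, Hold, Halt}, add states in Sat(~safe) with some successor in Z. Z1 = {Reset, Hold, Halt, Busy}; Z2 = {Reset, Hold, Halt, Load, Busy}; Z3 = {Ack, Reset, Hold, Halt, Load, Busy}; fixed.
Sat(E[~safe U send]) = {Ack, Reset, Hold, Halt, Load, Busy}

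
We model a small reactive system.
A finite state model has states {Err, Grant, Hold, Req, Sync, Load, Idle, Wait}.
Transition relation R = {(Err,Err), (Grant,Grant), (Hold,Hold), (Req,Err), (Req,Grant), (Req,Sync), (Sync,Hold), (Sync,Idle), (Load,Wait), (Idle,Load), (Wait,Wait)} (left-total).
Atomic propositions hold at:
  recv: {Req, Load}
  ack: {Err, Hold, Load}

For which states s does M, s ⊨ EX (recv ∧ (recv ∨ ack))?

Sat(recv ∨ ack) = {Err, Hold, Req, Load}
Sat(recv ∧ (recv ∨ ack)) = {Req, Load}
Sat(EX (recv ∧ (recv ∨ ack))) = {s : some successor in {Req, Load}} = {Idle}

{Idle}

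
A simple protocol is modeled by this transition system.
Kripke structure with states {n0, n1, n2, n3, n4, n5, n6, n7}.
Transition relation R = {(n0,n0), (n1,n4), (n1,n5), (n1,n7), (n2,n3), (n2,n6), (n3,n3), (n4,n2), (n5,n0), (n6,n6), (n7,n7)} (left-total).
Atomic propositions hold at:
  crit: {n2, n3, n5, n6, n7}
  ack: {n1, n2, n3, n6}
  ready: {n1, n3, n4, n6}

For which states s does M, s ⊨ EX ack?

{n2, n3, n4, n6}

Sat(EX ack) = {s : some successor in {n1, n2, n3, n6}} = {n2, n3, n4, n6}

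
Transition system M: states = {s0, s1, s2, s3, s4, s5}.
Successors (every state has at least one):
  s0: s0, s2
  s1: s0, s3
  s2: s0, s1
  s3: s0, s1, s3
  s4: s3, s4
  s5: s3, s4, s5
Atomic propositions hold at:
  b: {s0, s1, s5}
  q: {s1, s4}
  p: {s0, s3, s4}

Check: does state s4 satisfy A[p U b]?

A[p U b]: least fixpoint, start Z0 = Sat(b) = {s0, s1, s5}, add states in Sat(p) with every successor in Z. Already a fixed point.
Sat(A[p U b]) = {s0, s1, s5}
s4 ∉ Sat(A[p U b]) = {s0, s1, s5}, so the formula does not hold at s4.

No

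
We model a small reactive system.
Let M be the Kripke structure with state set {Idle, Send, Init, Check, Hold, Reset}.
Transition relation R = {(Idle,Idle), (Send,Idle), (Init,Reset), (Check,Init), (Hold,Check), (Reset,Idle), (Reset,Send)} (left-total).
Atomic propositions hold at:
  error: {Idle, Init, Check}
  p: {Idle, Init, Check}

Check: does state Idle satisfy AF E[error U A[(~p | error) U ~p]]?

Sat(~p) = {Send, Hold, Reset}
Sat(~p | error) = {Idle, Send, Init, Check, Hold, Reset}
A[(~p | error) U ~p]: least fixpoint, start Z0 = Sat(~p) = {Send, Hold, Reset}, add states in Sat(~p | error) with every successor in Z. Z1 = {Send, Init, Hold, Reset}; Z2 = {Send, Init, Check, Hold, Reset}; fixed.
Sat(A[(~p | error) U ~p]) = {Send, Init, Check, Hold, Reset}
E[error U A[(~p | error) U ~p]]: least fixpoint, start Z0 = Sat(A[(~p | error) U ~p]) = {Send, Init, Check, Hold, Reset}, add states in Sat(error) with some successor in Z. Already a fixed point.
Sat(E[error U A[(~p | error) U ~p]]) = {Send, Init, Check, Hold, Reset}
AF E[error U A[(~p | error) U ~p]]: least fixpoint, start Z0 = {Send, Init, Check, Hold, Reset}, add states with every successor in Z. Already a fixed point.
Sat(AF E[error U A[(~p | error) U ~p]]) = {Send, Init, Check, Hold, Reset}
Idle ∉ Sat(AF E[error U A[(~p | error) U ~p]]) = {Send, Init, Check, Hold, Reset}, so the formula does not hold at Idle.

No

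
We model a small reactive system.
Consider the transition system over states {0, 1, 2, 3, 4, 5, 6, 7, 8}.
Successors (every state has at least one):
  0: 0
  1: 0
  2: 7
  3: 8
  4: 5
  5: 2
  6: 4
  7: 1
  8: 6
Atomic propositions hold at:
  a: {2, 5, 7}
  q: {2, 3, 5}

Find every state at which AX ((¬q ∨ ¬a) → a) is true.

Sat(¬q) = {0, 1, 4, 6, 7, 8}
Sat(¬a) = {0, 1, 3, 4, 6, 8}
Sat(¬q ∨ ¬a) = {0, 1, 3, 4, 6, 7, 8}
Sat((¬q ∨ ¬a) → a) = {2, 5, 7}
Sat(AX ((¬q ∨ ¬a) → a)) = {s : every successor in {2, 5, 7}} = {2, 4, 5}

{2, 4, 5}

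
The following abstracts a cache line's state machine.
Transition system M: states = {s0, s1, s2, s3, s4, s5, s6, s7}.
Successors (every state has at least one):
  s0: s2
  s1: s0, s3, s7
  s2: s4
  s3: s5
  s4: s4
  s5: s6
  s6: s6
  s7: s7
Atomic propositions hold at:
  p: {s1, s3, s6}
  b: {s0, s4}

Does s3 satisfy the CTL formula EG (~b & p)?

Sat(~b) = {s1, s2, s3, s5, s6, s7}
Sat(~b & p) = {s1, s3, s6}
EG (~b & p): greatest fixpoint, start Z0 = {s1, s3, s6}, keep only states in Sat with some successor in Z. Z1 = {s1, s6}; Z2 = {s6}; fixed.
Sat(EG (~b & p)) = {s6}
s3 ∉ Sat(EG (~b & p)) = {s6}, so the formula does not hold at s3.

No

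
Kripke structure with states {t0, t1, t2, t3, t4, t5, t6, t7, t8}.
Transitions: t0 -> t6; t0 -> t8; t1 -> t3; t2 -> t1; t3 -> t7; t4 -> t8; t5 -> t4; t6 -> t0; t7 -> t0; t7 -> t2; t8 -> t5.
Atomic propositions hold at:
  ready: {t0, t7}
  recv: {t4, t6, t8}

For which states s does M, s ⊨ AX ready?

{t3, t6}

Sat(AX ready) = {s : every successor in {t0, t7}} = {t3, t6}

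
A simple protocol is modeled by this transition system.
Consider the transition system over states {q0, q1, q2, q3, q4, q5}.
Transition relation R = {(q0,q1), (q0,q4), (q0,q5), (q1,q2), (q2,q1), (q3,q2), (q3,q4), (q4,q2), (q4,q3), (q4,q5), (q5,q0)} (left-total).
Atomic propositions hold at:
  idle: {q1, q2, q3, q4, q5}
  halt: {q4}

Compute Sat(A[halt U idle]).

{q1, q2, q3, q4, q5}

A[halt U idle]: least fixpoint, start Z0 = Sat(idle) = {q1, q2, q3, q4, q5}, add states in Sat(halt) with every successor in Z. Already a fixed point.
Sat(A[halt U idle]) = {q1, q2, q3, q4, q5}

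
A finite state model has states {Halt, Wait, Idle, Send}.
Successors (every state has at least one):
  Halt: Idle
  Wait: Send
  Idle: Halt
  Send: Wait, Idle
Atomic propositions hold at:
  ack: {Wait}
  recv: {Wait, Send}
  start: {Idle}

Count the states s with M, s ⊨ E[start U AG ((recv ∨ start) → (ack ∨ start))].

Sat(recv ∨ start) = {Wait, Idle, Send}
Sat(ack ∨ start) = {Wait, Idle}
Sat((recv ∨ start) → (ack ∨ start)) = {Halt, Wait, Idle}
AG ((recv ∨ start) → (ack ∨ start)): greatest fixpoint, start Z0 = {Halt, Wait, Idle}, keep only states in Sat with every successor in Z. Z1 = {Halt, Idle}; fixed.
Sat(AG ((recv ∨ start) → (ack ∨ start))) = {Halt, Idle}
E[start U AG ((recv ∨ start) → (ack ∨ start))]: least fixpoint, start Z0 = Sat(AG ((recv ∨ start) → (ack ∨ start))) = {Halt, Idle}, add states in Sat(start) with some successor in Z. Already a fixed point.
Sat(E[start U AG ((recv ∨ start) → (ack ∨ start))]) = {Halt, Idle}
|Sat(E[start U AG ((recv ∨ start) → (ack ∨ start))])| = |{Halt, Idle}| = 2.

2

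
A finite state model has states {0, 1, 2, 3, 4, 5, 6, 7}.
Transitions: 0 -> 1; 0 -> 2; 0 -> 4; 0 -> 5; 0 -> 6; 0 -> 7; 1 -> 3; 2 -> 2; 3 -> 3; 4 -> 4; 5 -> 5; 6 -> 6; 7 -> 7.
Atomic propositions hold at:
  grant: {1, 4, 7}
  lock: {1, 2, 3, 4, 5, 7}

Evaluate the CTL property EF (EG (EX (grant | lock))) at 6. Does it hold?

Sat(grant | lock) = {1, 2, 3, 4, 5, 7}
Sat(EX (grant | lock)) = {s : some successor in {1, 2, 3, 4, 5, 7}} = {0, 1, 2, 3, 4, 5, 7}
EG (EX (grant | lock)): greatest fixpoint, start Z0 = {0, 1, 2, 3, 4, 5, 7}, keep only states in Sat with some successor in Z. Already a fixed point.
Sat(EG (EX (grant | lock))) = {0, 1, 2, 3, 4, 5, 7}
EF (EG (EX (grant | lock))): least fixpoint, start Z0 = {0, 1, 2, 3, 4, 5, 7}, add states with some successor in Z. Already a fixed point.
Sat(EF (EG (EX (grant | lock)))) = {0, 1, 2, 3, 4, 5, 7}
6 ∉ Sat(EF (EG (EX (grant | lock)))) = {0, 1, 2, 3, 4, 5, 7}, so the formula does not hold at 6.

No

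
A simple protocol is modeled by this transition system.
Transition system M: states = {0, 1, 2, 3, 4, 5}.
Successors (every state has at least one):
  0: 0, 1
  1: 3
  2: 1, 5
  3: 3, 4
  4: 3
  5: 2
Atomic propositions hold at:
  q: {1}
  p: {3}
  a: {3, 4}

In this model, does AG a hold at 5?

No

AG a: greatest fixpoint, start Z0 = {3, 4}, keep only states in Sat with every successor in Z. Already a fixed point.
Sat(AG a) = {3, 4}
5 ∉ Sat(AG a) = {3, 4}, so the formula does not hold at 5.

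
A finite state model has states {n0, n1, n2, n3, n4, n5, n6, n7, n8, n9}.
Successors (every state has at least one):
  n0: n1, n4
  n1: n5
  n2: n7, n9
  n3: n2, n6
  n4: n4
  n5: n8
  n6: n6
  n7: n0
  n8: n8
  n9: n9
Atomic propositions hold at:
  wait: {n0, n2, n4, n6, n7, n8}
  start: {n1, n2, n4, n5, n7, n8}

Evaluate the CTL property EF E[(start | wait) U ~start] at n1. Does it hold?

No

Sat(start | wait) = {n0, n1, n2, n4, n5, n6, n7, n8}
Sat(~start) = {n0, n3, n6, n9}
E[(start | wait) U ~start]: least fixpoint, start Z0 = Sat(~start) = {n0, n3, n6, n9}, add states in Sat(start | wait) with some successor in Z. Z1 = {n0, n2, n3, n6, n7, n9}; fixed.
Sat(E[(start | wait) U ~start]) = {n0, n2, n3, n6, n7, n9}
EF E[(start | wait) U ~start]: least fixpoint, start Z0 = {n0, n2, n3, n6, n7, n9}, add states with some successor in Z. Already a fixed point.
Sat(EF E[(start | wait) U ~start]) = {n0, n2, n3, n6, n7, n9}
n1 ∉ Sat(EF E[(start | wait) U ~start]) = {n0, n2, n3, n6, n7, n9}, so the formula does not hold at n1.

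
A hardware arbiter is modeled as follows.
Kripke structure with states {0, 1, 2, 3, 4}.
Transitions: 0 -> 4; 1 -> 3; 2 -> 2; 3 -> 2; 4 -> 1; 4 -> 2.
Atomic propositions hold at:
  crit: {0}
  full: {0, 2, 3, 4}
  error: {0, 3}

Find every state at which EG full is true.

EG full: greatest fixpoint, start Z0 = {0, 2, 3, 4}, keep only states in Sat with some successor in Z. Already a fixed point.
Sat(EG full) = {0, 2, 3, 4}

{0, 2, 3, 4}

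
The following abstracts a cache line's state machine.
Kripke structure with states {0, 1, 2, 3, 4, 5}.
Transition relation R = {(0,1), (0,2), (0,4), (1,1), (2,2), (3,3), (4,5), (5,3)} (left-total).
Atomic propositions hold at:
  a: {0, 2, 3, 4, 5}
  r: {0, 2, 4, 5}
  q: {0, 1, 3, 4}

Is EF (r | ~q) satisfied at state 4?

Yes

Sat(~q) = {2, 5}
Sat(r | ~q) = {0, 2, 4, 5}
EF (r | ~q): least fixpoint, start Z0 = {0, 2, 4, 5}, add states with some successor in Z. Already a fixed point.
Sat(EF (r | ~q)) = {0, 2, 4, 5}
4 ∈ Sat(EF (r | ~q)) = {0, 2, 4, 5}, so the formula holds at 4.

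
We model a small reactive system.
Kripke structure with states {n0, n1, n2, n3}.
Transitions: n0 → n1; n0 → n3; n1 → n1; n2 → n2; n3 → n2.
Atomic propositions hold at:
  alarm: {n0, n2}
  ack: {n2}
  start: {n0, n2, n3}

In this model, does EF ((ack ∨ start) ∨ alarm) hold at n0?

Sat(ack ∨ start) = {n0, n2, n3}
Sat((ack ∨ start) ∨ alarm) = {n0, n2, n3}
EF ((ack ∨ start) ∨ alarm): least fixpoint, start Z0 = {n0, n2, n3}, add states with some successor in Z. Already a fixed point.
Sat(EF ((ack ∨ start) ∨ alarm)) = {n0, n2, n3}
n0 ∈ Sat(EF ((ack ∨ start) ∨ alarm)) = {n0, n2, n3}, so the formula holds at n0.

Yes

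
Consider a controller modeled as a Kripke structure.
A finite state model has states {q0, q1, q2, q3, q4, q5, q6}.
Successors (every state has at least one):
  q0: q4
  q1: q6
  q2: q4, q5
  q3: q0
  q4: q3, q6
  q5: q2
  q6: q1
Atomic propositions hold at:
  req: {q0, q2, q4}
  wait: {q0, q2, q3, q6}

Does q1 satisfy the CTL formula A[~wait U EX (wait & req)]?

No

Sat(~wait) = {q1, q4, q5}
Sat(wait & req) = {q0, q2}
Sat(EX (wait & req)) = {s : some successor in {q0, q2}} = {q3, q5}
A[~wait U EX (wait & req)]: least fixpoint, start Z0 = Sat(EX (wait & req)) = {q3, q5}, add states in Sat(~wait) with every successor in Z. Already a fixed point.
Sat(A[~wait U EX (wait & req)]) = {q3, q5}
q1 ∉ Sat(A[~wait U EX (wait & req)]) = {q3, q5}, so the formula does not hold at q1.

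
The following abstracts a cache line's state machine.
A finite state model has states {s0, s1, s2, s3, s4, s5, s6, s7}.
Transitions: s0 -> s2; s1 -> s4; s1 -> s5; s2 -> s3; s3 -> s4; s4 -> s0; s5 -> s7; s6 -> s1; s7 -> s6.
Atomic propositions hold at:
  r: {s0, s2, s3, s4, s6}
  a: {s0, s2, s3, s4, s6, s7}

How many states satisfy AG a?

AG a: greatest fixpoint, start Z0 = {s0, s2, s3, s4, s6, s7}, keep only states in Sat with every successor in Z. Z1 = {s0, s2, s3, s4, s7}; Z2 = {s0, s2, s3, s4}; fixed.
Sat(AG a) = {s0, s2, s3, s4}
|Sat(AG a)| = |{s0, s2, s3, s4}| = 4.

4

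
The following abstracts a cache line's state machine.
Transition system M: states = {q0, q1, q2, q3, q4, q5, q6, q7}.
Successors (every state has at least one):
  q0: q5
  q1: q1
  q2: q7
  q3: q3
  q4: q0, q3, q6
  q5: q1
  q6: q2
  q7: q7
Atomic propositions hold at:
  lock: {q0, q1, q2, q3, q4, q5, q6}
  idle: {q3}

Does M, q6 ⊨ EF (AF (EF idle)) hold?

EF idle: least fixpoint, start Z0 = {q3}, add states with some successor in Z. Z1 = {q3, q4}; fixed.
Sat(EF idle) = {q3, q4}
AF (EF idle): least fixpoint, start Z0 = {q3, q4}, add states with every successor in Z. Already a fixed point.
Sat(AF (EF idle)) = {q3, q4}
EF (AF (EF idle)): least fixpoint, start Z0 = {q3, q4}, add states with some successor in Z. Already a fixed point.
Sat(EF (AF (EF idle))) = {q3, q4}
q6 ∉ Sat(EF (AF (EF idle))) = {q3, q4}, so the formula does not hold at q6.

No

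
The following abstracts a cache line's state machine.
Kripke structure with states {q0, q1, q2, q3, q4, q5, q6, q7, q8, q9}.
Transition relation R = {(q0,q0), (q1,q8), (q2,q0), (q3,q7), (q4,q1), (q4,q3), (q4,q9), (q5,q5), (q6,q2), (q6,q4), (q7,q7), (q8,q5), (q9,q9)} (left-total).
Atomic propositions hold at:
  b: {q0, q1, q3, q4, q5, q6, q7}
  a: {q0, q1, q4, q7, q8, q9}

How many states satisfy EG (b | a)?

9

Sat(b | a) = {q0, q1, q3, q4, q5, q6, q7, q8, q9}
EG (b | a): greatest fixpoint, start Z0 = {q0, q1, q3, q4, q5, q6, q7, q8, q9}, keep only states in Sat with some successor in Z. Already a fixed point.
Sat(EG (b | a)) = {q0, q1, q3, q4, q5, q6, q7, q8, q9}
|Sat(EG (b | a))| = |{q0, q1, q3, q4, q5, q6, q7, q8, q9}| = 9.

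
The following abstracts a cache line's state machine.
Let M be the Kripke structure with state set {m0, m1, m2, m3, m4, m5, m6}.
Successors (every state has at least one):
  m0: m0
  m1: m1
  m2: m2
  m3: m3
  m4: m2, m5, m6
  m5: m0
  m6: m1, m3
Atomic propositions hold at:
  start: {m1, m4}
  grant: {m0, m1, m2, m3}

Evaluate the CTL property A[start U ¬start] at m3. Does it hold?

Yes

Sat(¬start) = {m0, m2, m3, m5, m6}
A[start U ¬start]: least fixpoint, start Z0 = Sat(¬start) = {m0, m2, m3, m5, m6}, add states in Sat(start) with every successor in Z. Z1 = {m0, m2, m3, m4, m5, m6}; fixed.
Sat(A[start U ¬start]) = {m0, m2, m3, m4, m5, m6}
m3 ∈ Sat(A[start U ¬start]) = {m0, m2, m3, m4, m5, m6}, so the formula holds at m3.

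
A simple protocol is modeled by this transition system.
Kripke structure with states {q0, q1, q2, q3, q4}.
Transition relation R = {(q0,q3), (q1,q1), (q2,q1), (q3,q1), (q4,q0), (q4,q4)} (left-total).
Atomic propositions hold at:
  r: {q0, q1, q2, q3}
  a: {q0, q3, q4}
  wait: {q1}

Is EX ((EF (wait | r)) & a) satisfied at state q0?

Sat(wait | r) = {q0, q1, q2, q3}
EF (wait | r): least fixpoint, start Z0 = {q0, q1, q2, q3}, add states with some successor in Z. Z1 = {q0, q1, q2, q3, q4}; fixed.
Sat(EF (wait | r)) = {q0, q1, q2, q3, q4}
Sat((EF (wait | r)) & a) = {q0, q3, q4}
Sat(EX ((EF (wait | r)) & a)) = {s : some successor in {q0, q3, q4}} = {q0, q4}
q0 ∈ Sat(EX ((EF (wait | r)) & a)) = {q0, q4}, so the formula holds at q0.

Yes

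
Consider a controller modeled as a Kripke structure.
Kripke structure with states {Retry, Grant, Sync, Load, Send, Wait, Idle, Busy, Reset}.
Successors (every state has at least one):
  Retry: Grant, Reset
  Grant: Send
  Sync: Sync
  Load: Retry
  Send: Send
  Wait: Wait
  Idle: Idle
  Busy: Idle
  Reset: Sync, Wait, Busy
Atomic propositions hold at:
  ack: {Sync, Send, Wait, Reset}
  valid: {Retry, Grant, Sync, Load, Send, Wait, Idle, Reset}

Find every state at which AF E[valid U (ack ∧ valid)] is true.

{Retry, Grant, Sync, Load, Send, Wait, Reset}

Sat(ack ∧ valid) = {Sync, Send, Wait, Reset}
E[valid U (ack ∧ valid)]: least fixpoint, start Z0 = Sat((ack ∧ valid)) = {Sync, Send, Wait, Reset}, add states in Sat(valid) with some successor in Z. Z1 = {Retry, Grant, Sync, Send, Wait, Reset}; Z2 = {Retry, Grant, Sync, Load, Send, Wait, Reset}; fixed.
Sat(E[valid U (ack ∧ valid)]) = {Retry, Grant, Sync, Load, Send, Wait, Reset}
AF E[valid U (ack ∧ valid)]: least fixpoint, start Z0 = {Retry, Grant, Sync, Load, Send, Wait, Reset}, add states with every successor in Z. Already a fixed point.
Sat(AF E[valid U (ack ∧ valid)]) = {Retry, Grant, Sync, Load, Send, Wait, Reset}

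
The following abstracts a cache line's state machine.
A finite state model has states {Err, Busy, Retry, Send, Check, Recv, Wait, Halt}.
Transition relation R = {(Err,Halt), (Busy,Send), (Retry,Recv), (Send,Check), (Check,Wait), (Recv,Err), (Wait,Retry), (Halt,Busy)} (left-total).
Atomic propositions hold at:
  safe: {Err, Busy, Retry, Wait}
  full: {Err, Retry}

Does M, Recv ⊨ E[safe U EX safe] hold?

Yes

Sat(EX safe) = {s : some successor in {Err, Busy, Retry, Wait}} = {Check, Recv, Wait, Halt}
E[safe U EX safe]: least fixpoint, start Z0 = Sat(EX safe) = {Check, Recv, Wait, Halt}, add states in Sat(safe) with some successor in Z. Z1 = {Err, Retry, Check, Recv, Wait, Halt}; fixed.
Sat(E[safe U EX safe]) = {Err, Retry, Check, Recv, Wait, Halt}
Recv ∈ Sat(E[safe U EX safe]) = {Err, Retry, Check, Recv, Wait, Halt}, so the formula holds at Recv.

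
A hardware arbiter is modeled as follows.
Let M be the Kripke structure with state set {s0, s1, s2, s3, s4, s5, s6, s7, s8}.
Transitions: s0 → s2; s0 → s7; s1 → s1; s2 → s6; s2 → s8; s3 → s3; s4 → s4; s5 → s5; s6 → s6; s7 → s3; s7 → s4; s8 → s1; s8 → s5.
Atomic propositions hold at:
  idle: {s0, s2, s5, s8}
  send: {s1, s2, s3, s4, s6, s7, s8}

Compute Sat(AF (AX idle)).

{s5}

Sat(AX idle) = {s : every successor in {s0, s2, s5, s8}} = {s5}
AF (AX idle): least fixpoint, start Z0 = {s5}, add states with every successor in Z. Already a fixed point.
Sat(AF (AX idle)) = {s5}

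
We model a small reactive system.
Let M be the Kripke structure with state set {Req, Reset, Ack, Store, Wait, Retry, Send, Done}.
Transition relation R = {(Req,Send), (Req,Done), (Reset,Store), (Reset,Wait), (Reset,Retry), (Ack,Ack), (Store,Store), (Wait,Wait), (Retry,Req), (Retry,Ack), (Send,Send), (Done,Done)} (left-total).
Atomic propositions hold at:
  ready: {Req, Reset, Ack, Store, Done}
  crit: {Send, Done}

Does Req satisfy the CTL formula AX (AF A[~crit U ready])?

Sat(~crit) = {Req, Reset, Ack, Store, Wait, Retry}
A[~crit U ready]: least fixpoint, start Z0 = Sat(ready) = {Req, Reset, Ack, Store, Done}, add states in Sat(~crit) with every successor in Z. Z1 = {Req, Reset, Ack, Store, Retry, Done}; fixed.
Sat(A[~crit U ready]) = {Req, Reset, Ack, Store, Retry, Done}
AF A[~crit U ready]: least fixpoint, start Z0 = {Req, Reset, Ack, Store, Retry, Done}, add states with every successor in Z. Already a fixed point.
Sat(AF A[~crit U ready]) = {Req, Reset, Ack, Store, Retry, Done}
Sat(AX (AF A[~crit U ready])) = {s : every successor in {Req, Reset, Ack, Store, Retry, Done}} = {Ack, Store, Retry, Done}
Req ∉ Sat(AX (AF A[~crit U ready])) = {Ack, Store, Retry, Done}, so the formula does not hold at Req.

No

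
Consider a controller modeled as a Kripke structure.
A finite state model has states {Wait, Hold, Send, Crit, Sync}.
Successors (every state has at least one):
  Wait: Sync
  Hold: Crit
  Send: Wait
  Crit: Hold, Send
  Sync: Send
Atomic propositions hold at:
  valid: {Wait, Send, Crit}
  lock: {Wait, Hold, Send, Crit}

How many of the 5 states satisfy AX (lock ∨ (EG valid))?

4

EG valid: greatest fixpoint, start Z0 = {Wait, Send, Crit}, keep only states in Sat with some successor in Z. Z1 = {Send, Crit}; Z2 = {Crit}; Z3 = ∅; fixed.
Sat(EG valid) = ∅
Sat(lock ∨ (EG valid)) = {Wait, Hold, Send, Crit}
Sat(AX (lock ∨ (EG valid))) = {s : every successor in {Wait, Hold, Send, Crit}} = {Hold, Send, Crit, Sync}
|Sat(AX (lock ∨ (EG valid)))| = |{Hold, Send, Crit, Sync}| = 4.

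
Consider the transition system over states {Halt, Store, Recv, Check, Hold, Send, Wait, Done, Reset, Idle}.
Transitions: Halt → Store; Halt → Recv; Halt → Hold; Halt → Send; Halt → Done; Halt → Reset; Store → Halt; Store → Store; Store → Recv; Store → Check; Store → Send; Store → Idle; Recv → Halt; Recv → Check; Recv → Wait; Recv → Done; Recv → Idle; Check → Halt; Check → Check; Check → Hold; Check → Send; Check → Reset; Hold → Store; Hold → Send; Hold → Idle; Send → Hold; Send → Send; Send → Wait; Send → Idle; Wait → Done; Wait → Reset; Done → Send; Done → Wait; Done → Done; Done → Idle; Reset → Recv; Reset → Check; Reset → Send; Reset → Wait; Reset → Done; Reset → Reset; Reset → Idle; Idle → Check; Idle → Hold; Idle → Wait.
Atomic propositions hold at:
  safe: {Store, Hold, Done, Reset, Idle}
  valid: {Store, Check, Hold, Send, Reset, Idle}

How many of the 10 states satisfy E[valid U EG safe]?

EG safe: greatest fixpoint, start Z0 = {Store, Hold, Done, Reset, Idle}, keep only states in Sat with some successor in Z. Already a fixed point.
Sat(EG safe) = {Store, Hold, Done, Reset, Idle}
E[valid U EG safe]: least fixpoint, start Z0 = Sat(EG safe) = {Store, Hold, Done, Reset, Idle}, add states in Sat(valid) with some successor in Z. Z1 = {Store, Check, Hold, Send, Done, Reset, Idle}; fixed.
Sat(E[valid U EG safe]) = {Store, Check, Hold, Send, Done, Reset, Idle}
|Sat(E[valid U EG safe])| = |{Store, Check, Hold, Send, Done, Reset, Idle}| = 7.

7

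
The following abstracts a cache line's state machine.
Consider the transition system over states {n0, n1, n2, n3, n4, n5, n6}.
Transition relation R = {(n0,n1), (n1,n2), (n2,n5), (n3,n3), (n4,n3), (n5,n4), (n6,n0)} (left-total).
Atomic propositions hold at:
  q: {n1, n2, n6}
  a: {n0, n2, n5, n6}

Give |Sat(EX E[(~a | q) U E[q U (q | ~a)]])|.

5

Sat(~a) = {n1, n3, n4}
Sat(~a | q) = {n1, n2, n3, n4, n6}
Sat(q | ~a) = {n1, n2, n3, n4, n6}
E[q U (q | ~a)]: least fixpoint, start Z0 = Sat((q | ~a)) = {n1, n2, n3, n4, n6}, add states in Sat(q) with some successor in Z. Already a fixed point.
Sat(E[q U (q | ~a)]) = {n1, n2, n3, n4, n6}
E[(~a | q) U E[q U (q | ~a)]]: least fixpoint, start Z0 = Sat(E[q U (q | ~a)]) = {n1, n2, n3, n4, n6}, add states in Sat(~a | q) with some successor in Z. Already a fixed point.
Sat(E[(~a | q) U E[q U (q | ~a)]]) = {n1, n2, n3, n4, n6}
Sat(EX E[(~a | q) U E[q U (q | ~a)]]) = {s : some successor in {n1, n2, n3, n4, n6}} = {n0, n1, n3, n4, n5}
|Sat(EX E[(~a | q) U E[q U (q | ~a)]])| = |{n0, n1, n3, n4, n5}| = 5.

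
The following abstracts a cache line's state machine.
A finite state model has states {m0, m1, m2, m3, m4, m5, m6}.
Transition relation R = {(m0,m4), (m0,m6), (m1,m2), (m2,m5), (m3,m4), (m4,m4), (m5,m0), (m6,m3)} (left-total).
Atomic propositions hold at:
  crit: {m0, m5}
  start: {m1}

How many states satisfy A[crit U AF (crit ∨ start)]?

4

Sat(crit ∨ start) = {m0, m1, m5}
AF (crit ∨ start): least fixpoint, start Z0 = {m0, m1, m5}, add states with every successor in Z. Z1 = {m0, m1, m2, m5}; fixed.
Sat(AF (crit ∨ start)) = {m0, m1, m2, m5}
A[crit U AF (crit ∨ start)]: least fixpoint, start Z0 = Sat(AF (crit ∨ start)) = {m0, m1, m2, m5}, add states in Sat(crit) with every successor in Z. Already a fixed point.
Sat(A[crit U AF (crit ∨ start)]) = {m0, m1, m2, m5}
|Sat(A[crit U AF (crit ∨ start)])| = |{m0, m1, m2, m5}| = 4.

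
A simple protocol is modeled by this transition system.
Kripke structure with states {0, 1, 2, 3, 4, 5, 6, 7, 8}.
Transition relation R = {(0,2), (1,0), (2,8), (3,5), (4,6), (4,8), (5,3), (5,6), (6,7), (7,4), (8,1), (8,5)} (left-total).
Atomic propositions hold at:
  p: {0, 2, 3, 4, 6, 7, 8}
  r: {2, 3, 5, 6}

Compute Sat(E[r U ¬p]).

{1, 3, 5}

Sat(¬p) = {1, 5}
E[r U ¬p]: least fixpoint, start Z0 = Sat(¬p) = {1, 5}, add states in Sat(r) with some successor in Z. Z1 = {1, 3, 5}; fixed.
Sat(E[r U ¬p]) = {1, 3, 5}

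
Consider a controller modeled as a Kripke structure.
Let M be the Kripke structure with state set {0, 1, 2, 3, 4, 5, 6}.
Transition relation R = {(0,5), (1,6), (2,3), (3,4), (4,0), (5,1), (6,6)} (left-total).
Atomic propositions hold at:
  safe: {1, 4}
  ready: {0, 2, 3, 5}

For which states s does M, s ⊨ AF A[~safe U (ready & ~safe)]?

{0, 2, 3, 4, 5}

Sat(~safe) = {0, 2, 3, 5, 6}
Sat(ready & ~safe) = {0, 2, 3, 5}
A[~safe U (ready & ~safe)]: least fixpoint, start Z0 = Sat((ready & ~safe)) = {0, 2, 3, 5}, add states in Sat(~safe) with every successor in Z. Already a fixed point.
Sat(A[~safe U (ready & ~safe)]) = {0, 2, 3, 5}
AF A[~safe U (ready & ~safe)]: least fixpoint, start Z0 = {0, 2, 3, 5}, add states with every successor in Z. Z1 = {0, 2, 3, 4, 5}; fixed.
Sat(AF A[~safe U (ready & ~safe)]) = {0, 2, 3, 4, 5}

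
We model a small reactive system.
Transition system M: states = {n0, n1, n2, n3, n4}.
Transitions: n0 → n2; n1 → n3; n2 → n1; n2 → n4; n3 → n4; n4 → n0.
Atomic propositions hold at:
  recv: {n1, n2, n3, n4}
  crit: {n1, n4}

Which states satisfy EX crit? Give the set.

{n2, n3}

Sat(EX crit) = {s : some successor in {n1, n4}} = {n2, n3}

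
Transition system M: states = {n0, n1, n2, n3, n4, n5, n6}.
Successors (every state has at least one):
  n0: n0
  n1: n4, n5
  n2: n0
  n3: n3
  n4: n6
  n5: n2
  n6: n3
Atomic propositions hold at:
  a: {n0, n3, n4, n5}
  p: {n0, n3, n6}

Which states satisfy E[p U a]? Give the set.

{n0, n3, n4, n5, n6}

E[p U a]: least fixpoint, start Z0 = Sat(a) = {n0, n3, n4, n5}, add states in Sat(p) with some successor in Z. Z1 = {n0, n3, n4, n5, n6}; fixed.
Sat(E[p U a]) = {n0, n3, n4, n5, n6}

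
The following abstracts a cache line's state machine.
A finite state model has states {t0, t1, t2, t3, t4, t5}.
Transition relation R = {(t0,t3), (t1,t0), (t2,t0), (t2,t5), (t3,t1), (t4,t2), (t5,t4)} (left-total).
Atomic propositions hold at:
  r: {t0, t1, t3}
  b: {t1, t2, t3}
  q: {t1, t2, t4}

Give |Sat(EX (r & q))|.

Sat(r & q) = {t1}
Sat(EX (r & q)) = {s : some successor in {t1}} = {t3}
|Sat(EX (r & q))| = |{t3}| = 1.

1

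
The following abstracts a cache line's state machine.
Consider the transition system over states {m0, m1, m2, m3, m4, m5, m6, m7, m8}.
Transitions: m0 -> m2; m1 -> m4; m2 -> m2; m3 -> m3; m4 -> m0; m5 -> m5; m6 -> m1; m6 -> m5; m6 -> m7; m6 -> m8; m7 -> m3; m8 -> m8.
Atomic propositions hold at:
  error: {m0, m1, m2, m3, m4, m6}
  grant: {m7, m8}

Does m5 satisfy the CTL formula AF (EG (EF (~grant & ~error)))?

Yes

Sat(~grant) = {m0, m1, m2, m3, m4, m5, m6}
Sat(~error) = {m5, m7, m8}
Sat(~grant & ~error) = {m5}
EF (~grant & ~error): least fixpoint, start Z0 = {m5}, add states with some successor in Z. Z1 = {m5, m6}; fixed.
Sat(EF (~grant & ~error)) = {m5, m6}
EG (EF (~grant & ~error)): greatest fixpoint, start Z0 = {m5, m6}, keep only states in Sat with some successor in Z. Already a fixed point.
Sat(EG (EF (~grant & ~error))) = {m5, m6}
AF (EG (EF (~grant & ~error))): least fixpoint, start Z0 = {m5, m6}, add states with every successor in Z. Already a fixed point.
Sat(AF (EG (EF (~grant & ~error)))) = {m5, m6}
m5 ∈ Sat(AF (EG (EF (~grant & ~error)))) = {m5, m6}, so the formula holds at m5.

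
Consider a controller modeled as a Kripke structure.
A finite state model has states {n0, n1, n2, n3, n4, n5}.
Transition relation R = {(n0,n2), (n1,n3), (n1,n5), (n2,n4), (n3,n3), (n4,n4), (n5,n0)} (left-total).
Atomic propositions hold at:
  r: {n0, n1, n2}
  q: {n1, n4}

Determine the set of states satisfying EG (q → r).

{n1, n3}

Sat(q → r) = {n0, n1, n2, n3, n5}
EG (q → r): greatest fixpoint, start Z0 = {n0, n1, n2, n3, n5}, keep only states in Sat with some successor in Z. Z1 = {n0, n1, n3, n5}; Z2 = {n1, n3, n5}; Z3 = {n1, n3}; fixed.
Sat(EG (q → r)) = {n1, n3}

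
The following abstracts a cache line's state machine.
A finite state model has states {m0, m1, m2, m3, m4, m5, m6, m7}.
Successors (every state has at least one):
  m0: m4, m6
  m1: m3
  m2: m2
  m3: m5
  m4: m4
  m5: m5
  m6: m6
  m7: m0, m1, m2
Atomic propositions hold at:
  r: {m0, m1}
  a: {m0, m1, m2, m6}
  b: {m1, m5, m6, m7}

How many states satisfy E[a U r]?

2

E[a U r]: least fixpoint, start Z0 = Sat(r) = {m0, m1}, add states in Sat(a) with some successor in Z. Already a fixed point.
Sat(E[a U r]) = {m0, m1}
|Sat(E[a U r])| = |{m0, m1}| = 2.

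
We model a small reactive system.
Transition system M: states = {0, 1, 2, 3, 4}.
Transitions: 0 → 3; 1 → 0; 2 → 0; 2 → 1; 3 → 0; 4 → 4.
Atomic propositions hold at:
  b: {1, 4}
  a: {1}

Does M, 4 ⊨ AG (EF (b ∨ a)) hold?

Yes

Sat(b ∨ a) = {1, 4}
EF (b ∨ a): least fixpoint, start Z0 = {1, 4}, add states with some successor in Z. Z1 = {1, 2, 4}; fixed.
Sat(EF (b ∨ a)) = {1, 2, 4}
AG (EF (b ∨ a)): greatest fixpoint, start Z0 = {1, 2, 4}, keep only states in Sat with every successor in Z. Z1 = {4}; fixed.
Sat(AG (EF (b ∨ a))) = {4}
4 ∈ Sat(AG (EF (b ∨ a))) = {4}, so the formula holds at 4.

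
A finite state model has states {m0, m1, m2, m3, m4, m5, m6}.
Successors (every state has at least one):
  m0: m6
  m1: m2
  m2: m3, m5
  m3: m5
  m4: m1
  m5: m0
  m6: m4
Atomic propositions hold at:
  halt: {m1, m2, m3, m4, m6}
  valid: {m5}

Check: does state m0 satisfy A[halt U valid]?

No

A[halt U valid]: least fixpoint, start Z0 = Sat(valid) = {m5}, add states in Sat(halt) with every successor in Z. Z1 = {m3, m5}; Z2 = {m2, m3, m5}; Z3 = {m1, m2, m3, m5}; Z4 = {m1, m2, m3, m4, m5}; Z5 = {m1, m2, m3, m4, m5, m6}; fixed.
Sat(A[halt U valid]) = {m1, m2, m3, m4, m5, m6}
m0 ∉ Sat(A[halt U valid]) = {m1, m2, m3, m4, m5, m6}, so the formula does not hold at m0.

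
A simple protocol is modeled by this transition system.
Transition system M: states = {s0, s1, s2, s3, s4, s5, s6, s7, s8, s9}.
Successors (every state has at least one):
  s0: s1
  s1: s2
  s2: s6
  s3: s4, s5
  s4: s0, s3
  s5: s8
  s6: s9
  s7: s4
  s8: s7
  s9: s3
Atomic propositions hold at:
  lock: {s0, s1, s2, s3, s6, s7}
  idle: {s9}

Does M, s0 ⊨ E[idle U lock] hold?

E[idle U lock]: least fixpoint, start Z0 = Sat(lock) = {s0, s1, s2, s3, s6, s7}, add states in Sat(idle) with some successor in Z. Z1 = {s0, s1, s2, s3, s6, s7, s9}; fixed.
Sat(E[idle U lock]) = {s0, s1, s2, s3, s6, s7, s9}
s0 ∈ Sat(E[idle U lock]) = {s0, s1, s2, s3, s6, s7, s9}, so the formula holds at s0.

Yes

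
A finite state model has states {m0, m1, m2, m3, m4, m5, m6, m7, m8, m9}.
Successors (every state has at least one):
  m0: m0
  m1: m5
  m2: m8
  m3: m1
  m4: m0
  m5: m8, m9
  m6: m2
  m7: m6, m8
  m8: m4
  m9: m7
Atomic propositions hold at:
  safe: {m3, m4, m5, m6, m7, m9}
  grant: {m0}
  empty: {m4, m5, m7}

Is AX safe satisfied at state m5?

Sat(AX safe) = {s : every successor in {m3, m4, m5, m6, m7, m9}} = {m1, m8, m9}
m5 ∉ Sat(AX safe) = {m1, m8, m9}, so the formula does not hold at m5.

No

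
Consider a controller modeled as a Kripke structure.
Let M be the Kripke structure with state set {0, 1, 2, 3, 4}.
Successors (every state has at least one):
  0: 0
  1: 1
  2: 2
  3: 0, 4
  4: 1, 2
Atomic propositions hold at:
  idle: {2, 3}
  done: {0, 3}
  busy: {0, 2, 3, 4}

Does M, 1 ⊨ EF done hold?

EF done: least fixpoint, start Z0 = {0, 3}, add states with some successor in Z. Already a fixed point.
Sat(EF done) = {0, 3}
1 ∉ Sat(EF done) = {0, 3}, so the formula does not hold at 1.

No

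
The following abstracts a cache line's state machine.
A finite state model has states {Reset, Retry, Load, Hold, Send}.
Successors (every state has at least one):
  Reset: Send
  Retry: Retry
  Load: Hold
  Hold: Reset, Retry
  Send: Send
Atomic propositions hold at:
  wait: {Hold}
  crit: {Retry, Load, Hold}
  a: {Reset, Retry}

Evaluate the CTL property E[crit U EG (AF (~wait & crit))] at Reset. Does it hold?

Sat(~wait) = {Reset, Retry, Load, Send}
Sat(~wait & crit) = {Retry, Load}
AF (~wait & crit): least fixpoint, start Z0 = {Retry, Load}, add states with every successor in Z. Already a fixed point.
Sat(AF (~wait & crit)) = {Retry, Load}
EG (AF (~wait & crit)): greatest fixpoint, start Z0 = {Retry, Load}, keep only states in Sat with some successor in Z. Z1 = {Retry}; fixed.
Sat(EG (AF (~wait & crit))) = {Retry}
E[crit U EG (AF (~wait & crit))]: least fixpoint, start Z0 = Sat(EG (AF (~wait & crit))) = {Retry}, add states in Sat(crit) with some successor in Z. Z1 = {Retry, Hold}; Z2 = {Retry, Load, Hold}; fixed.
Sat(E[crit U EG (AF (~wait & crit))]) = {Retry, Load, Hold}
Reset ∉ Sat(E[crit U EG (AF (~wait & crit))]) = {Retry, Load, Hold}, so the formula does not hold at Reset.

No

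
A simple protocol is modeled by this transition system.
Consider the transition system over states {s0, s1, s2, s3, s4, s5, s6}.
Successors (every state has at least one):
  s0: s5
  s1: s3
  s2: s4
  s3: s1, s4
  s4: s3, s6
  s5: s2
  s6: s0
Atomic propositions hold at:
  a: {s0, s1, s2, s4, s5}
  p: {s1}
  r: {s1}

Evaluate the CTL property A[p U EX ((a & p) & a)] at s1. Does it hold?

Sat(a & p) = {s1}
Sat((a & p) & a) = {s1}
Sat(EX ((a & p) & a)) = {s : some successor in {s1}} = {s3}
A[p U EX ((a & p) & a)]: least fixpoint, start Z0 = Sat(EX ((a & p) & a)) = {s3}, add states in Sat(p) with every successor in Z. Z1 = {s1, s3}; fixed.
Sat(A[p U EX ((a & p) & a)]) = {s1, s3}
s1 ∈ Sat(A[p U EX ((a & p) & a)]) = {s1, s3}, so the formula holds at s1.

Yes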